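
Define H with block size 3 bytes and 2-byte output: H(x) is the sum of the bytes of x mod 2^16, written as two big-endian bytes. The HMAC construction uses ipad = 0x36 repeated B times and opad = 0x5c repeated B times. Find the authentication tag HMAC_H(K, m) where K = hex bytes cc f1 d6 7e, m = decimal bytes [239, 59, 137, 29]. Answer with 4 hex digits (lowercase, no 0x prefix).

016c

Key hex bytes cc f1 d6 7e is 4 bytes > B = 3, so hash it first: H(key) = 03 11, then zero-pad to 3 bytes: K' = 03 11 00.
K' ⊕ ipad = 35 27 36.  K' ⊕ opad = 5f 4d 5c.
Inner input = (K'⊕ipad) ∥ m = 35 27 36 ∥ ef 3b 89 1d.
Inner hash: sum = 53+39+54+239+59+137+29 = 610 → 02 62.
Outer input = (K'⊕opad) ∥ inner = 5f 4d 5c ∥ 02 62.
Outer hash (tag): sum = 95+77+92+2+98 = 364 → 01 6c.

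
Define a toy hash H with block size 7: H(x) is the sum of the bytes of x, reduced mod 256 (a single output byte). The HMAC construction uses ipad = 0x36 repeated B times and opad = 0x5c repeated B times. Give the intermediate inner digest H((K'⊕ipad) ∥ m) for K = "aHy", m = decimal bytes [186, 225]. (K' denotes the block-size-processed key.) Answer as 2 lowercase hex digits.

Key "aHy" = 61 48 79 is 3 bytes ≤ B = 7; zero-pad to 7 bytes: K' = 61 48 79 00 00 00 00.
K' ⊕ ipad = 57 7e 4f 36 36 36 36.
Inner input = 57 7e 4f 36 36 36 36 ∥ ba e1.
Inner hash: sum = 87+126+79+54+54+54+54+186+225 = 919; mod 256 = 151 → 97.

97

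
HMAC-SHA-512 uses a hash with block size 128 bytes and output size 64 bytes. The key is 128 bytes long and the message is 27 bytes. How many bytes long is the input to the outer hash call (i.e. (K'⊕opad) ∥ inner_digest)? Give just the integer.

192

Key is 128 ≤ 128 bytes, zero-padded: |K'| = 128.
Outer input = (K'⊕opad) ∥ H(inner) → 128 + 64 = 192 bytes.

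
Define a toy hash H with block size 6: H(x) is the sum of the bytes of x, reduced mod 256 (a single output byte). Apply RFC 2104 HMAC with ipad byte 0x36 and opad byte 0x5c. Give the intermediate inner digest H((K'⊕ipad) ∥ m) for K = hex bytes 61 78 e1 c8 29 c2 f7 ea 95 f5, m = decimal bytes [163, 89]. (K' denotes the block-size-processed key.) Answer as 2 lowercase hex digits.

Key hex bytes 61 78 e1 c8 29 c2 f7 ea 95 f5 is 10 bytes > B = 6, so hash it first: H(key) = d8, then zero-pad to 6 bytes: K' = d8 00 00 00 00 00.
K' ⊕ ipad = ee 36 36 36 36 36.
Inner input = ee 36 36 36 36 36 ∥ a3 59.
Inner hash: sum = 238+54+54+54+54+54+163+89 = 760; mod 256 = 248 → f8.

f8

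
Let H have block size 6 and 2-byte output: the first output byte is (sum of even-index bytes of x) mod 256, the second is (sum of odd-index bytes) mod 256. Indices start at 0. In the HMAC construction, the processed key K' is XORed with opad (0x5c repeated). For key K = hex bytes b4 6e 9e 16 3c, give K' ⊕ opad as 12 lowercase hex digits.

Key hex bytes b4 6e 9e 16 3c is 5 bytes ≤ B = 6; zero-pad to 6 bytes: K' = b4 6e 9e 16 3c 00.
XOR each byte with 0x5c: b4⊕5c=e8, 6e⊕5c=32, 9e⊕5c=c2, 16⊕5c=4a, 3c⊕5c=60, 00⊕5c=5c.

e832c24a605c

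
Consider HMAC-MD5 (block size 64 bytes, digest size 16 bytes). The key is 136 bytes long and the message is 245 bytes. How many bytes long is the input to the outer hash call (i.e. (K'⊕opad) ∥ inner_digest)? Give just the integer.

Key is 136 > 64 bytes, so it is hashed to 16 bytes then zero-padded to 64: |K'| = 64.
Outer input = (K'⊕opad) ∥ H(inner) → 64 + 16 = 80 bytes.

80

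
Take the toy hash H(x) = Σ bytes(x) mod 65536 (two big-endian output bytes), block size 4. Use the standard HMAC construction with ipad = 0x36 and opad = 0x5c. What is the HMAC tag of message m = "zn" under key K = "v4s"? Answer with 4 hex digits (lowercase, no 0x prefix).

01c3

Key "v4s" = 76 34 73 is 3 bytes ≤ B = 4; zero-pad to 4 bytes: K' = 76 34 73 00.
K' ⊕ ipad = 40 02 45 36.  K' ⊕ opad = 2a 68 2f 5c.
Inner input = (K'⊕ipad) ∥ m = 40 02 45 36 ∥ 7a 6e.
Inner hash: sum = 64+2+69+54+122+110 = 421 → 01 a5.
Outer input = (K'⊕opad) ∥ inner = 2a 68 2f 5c ∥ 01 a5.
Outer hash (tag): sum = 42+104+47+92+1+165 = 451 → 01 c3.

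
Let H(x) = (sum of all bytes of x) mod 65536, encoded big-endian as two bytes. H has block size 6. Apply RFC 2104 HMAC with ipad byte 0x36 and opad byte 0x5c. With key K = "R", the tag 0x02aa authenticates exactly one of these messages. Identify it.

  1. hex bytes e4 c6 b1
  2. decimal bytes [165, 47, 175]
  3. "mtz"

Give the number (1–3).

1

Key "R" = 52 is 1 byte ≤ B = 6; zero-pad to 6 bytes: K' = 52 00 00 00 00 00.
K' ⊕ ipad = 64 36 36 36 36 36; K' ⊕ opad = 0e 5c 5c 5c 5c 5c.
m1: inner = H(64 36 36 36 36 36 e4 c6 b1) = 03 cd; tag = H(0e 5c 5c 5c 5c 5c 03 cd) = 02aa ← matches
m2: inner = H(64 36 36 36 36 36 a5 2f af) = 02 f5; tag = H(0e 5c 5c 5c 5c 5c 02 f5) = 02d1
m3: inner = H(64 36 36 36 36 36 6d 74 7a) = 02 cd; tag = H(0e 5c 5c 5c 5c 5c 02 cd) = 02a9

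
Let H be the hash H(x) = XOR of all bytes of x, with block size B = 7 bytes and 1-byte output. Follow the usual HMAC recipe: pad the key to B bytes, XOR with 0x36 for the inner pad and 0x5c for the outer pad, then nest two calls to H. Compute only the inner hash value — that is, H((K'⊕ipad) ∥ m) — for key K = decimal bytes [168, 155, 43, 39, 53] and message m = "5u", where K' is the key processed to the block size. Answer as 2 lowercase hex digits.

7c

Key decimal bytes [168, 155, 43, 39, 53] = a8 9b 2b 27 35 is 5 bytes ≤ B = 7; zero-pad to 7 bytes: K' = a8 9b 2b 27 35 00 00.
K' ⊕ ipad = 9e ad 1d 11 03 36 36.
Inner input = 9e ad 1d 11 03 36 36 ∥ 35 75.
Inner hash: XOR 9e⊕ad⊕1d⊕11⊕03⊕36⊕36⊕35⊕75 = 7c.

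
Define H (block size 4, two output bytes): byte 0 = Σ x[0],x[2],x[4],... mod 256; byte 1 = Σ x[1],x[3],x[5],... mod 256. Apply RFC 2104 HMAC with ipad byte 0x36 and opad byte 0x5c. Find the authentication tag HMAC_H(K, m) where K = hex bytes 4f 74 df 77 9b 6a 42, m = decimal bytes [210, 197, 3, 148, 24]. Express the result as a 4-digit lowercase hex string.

1357

Key hex bytes 4f 74 df 77 9b 6a 42 is 7 bytes > B = 4, so hash it first: H(key) = 0b 55, then zero-pad to 4 bytes: K' = 0b 55 00 00.
K' ⊕ ipad = 3d 63 36 36.  K' ⊕ opad = 57 09 5c 5c.
Inner input = (K'⊕ipad) ∥ m = 3d 63 36 36 ∥ d2 c5 03 94 18.
Inner hash: even-index sum = 352 mod 256 = 96; odd-index sum = 498 mod 256 = 242 → 60 f2.
Outer input = (K'⊕opad) ∥ inner = 57 09 5c 5c ∥ 60 f2.
Outer hash (tag): even-index sum = 275 mod 256 = 19; odd-index sum = 343 mod 256 = 87 → 13 57.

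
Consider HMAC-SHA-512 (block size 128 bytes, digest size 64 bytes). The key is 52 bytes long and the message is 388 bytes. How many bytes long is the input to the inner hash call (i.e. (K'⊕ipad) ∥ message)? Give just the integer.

516

Key is 52 ≤ 128 bytes, zero-padded: |K'| = 128.
Inner input = (K'⊕ipad) ∥ m → 128 + 388 = 516 bytes.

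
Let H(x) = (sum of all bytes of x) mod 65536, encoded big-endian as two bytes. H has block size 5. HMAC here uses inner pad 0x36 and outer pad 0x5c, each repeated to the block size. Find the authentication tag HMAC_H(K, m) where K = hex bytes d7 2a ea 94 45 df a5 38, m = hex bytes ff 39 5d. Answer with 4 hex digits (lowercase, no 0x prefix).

Key hex bytes d7 2a ea 94 45 df a5 38 is 8 bytes > B = 5, so hash it first: H(key) = 04 80, then zero-pad to 5 bytes: K' = 04 80 00 00 00.
K' ⊕ ipad = 32 b6 36 36 36.  K' ⊕ opad = 58 dc 5c 5c 5c.
Inner input = (K'⊕ipad) ∥ m = 32 b6 36 36 36 ∥ ff 39 5d.
Inner hash: sum = 50+182+54+54+54+255+57+93 = 799 → 03 1f.
Outer input = (K'⊕opad) ∥ inner = 58 dc 5c 5c 5c ∥ 03 1f.
Outer hash (tag): sum = 88+220+92+92+92+3+31 = 618 → 02 6a.

026a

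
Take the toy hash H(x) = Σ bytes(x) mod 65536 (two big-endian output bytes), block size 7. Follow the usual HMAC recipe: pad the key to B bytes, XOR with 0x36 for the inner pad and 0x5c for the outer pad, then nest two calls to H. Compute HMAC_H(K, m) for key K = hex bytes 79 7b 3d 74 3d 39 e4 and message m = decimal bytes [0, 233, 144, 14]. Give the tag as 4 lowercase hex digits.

Key hex bytes 79 7b 3d 74 3d 39 e4 is exactly B = 7 bytes: K' = 79 7b 3d 74 3d 39 e4.
K' ⊕ ipad = 4f 4d 0b 42 0b 0f d2.  K' ⊕ opad = 25 27 61 28 61 65 b8.
Inner input = (K'⊕ipad) ∥ m = 4f 4d 0b 42 0b 0f d2 ∥ 00 e9 90 0e.
Inner hash: sum = 79+77+11+66+11+15+210+0+233+144+14 = 860 → 03 5c.
Outer input = (K'⊕opad) ∥ inner = 25 27 61 28 61 65 b8 ∥ 03 5c.
Outer hash (tag): sum = 37+39+97+40+97+101+184+3+92 = 690 → 02 b2.

02b2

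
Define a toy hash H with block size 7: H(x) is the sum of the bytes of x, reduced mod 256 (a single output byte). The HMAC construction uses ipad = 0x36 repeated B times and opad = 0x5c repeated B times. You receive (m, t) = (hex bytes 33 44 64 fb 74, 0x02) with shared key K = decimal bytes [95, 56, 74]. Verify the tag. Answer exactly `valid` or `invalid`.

Key decimal bytes [95, 56, 74] = 5f 38 4a is 3 bytes ≤ B = 7; zero-pad to 7 bytes: K' = 5f 38 4a 00 00 00 00.
K' ⊕ ipad = 69 0e 7c 36 36 36 36; K' ⊕ opad = 03 64 16 5c 5c 5c 5c.
Inner hash: sum = 105+14+124+54+54+54+54+51+68+100+251+116 = 1045; mod 256 = 21 → 15.
Outer hash (recomputed tag): sum = 3+100+22+92+92+92+92+21 = 514; mod 256 = 2 → 02.
Recomputed tag = 02; claimed = 02 → match.

valid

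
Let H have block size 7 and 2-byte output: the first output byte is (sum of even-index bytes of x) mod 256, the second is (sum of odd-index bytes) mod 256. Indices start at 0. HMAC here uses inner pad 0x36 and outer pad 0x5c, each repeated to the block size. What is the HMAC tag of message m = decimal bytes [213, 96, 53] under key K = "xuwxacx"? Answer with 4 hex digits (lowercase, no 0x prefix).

Key "xuwxacx" = 78 75 77 78 61 63 78 is exactly B = 7 bytes: K' = 78 75 77 78 61 63 78.
K' ⊕ ipad = 4e 43 41 4e 57 55 4e.  K' ⊕ opad = 24 29 2b 24 3d 3f 24.
Inner input = (K'⊕ipad) ∥ m = 4e 43 41 4e 57 55 4e ∥ d5 60 35.
Inner hash: even-index sum = 404 mod 256 = 148; odd-index sum = 496 mod 256 = 240 → 94 f0.
Outer input = (K'⊕opad) ∥ inner = 24 29 2b 24 3d 3f 24 ∥ 94 f0.
Outer hash (tag): even-index sum = 416 mod 256 = 160; odd-index sum = 288 mod 256 = 32 → a0 20.

a020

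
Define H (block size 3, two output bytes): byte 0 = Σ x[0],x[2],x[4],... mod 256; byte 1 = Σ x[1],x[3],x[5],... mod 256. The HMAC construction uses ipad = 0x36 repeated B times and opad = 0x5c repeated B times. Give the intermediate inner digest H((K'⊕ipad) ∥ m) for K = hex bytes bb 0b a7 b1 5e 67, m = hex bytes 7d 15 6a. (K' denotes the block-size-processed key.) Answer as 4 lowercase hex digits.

Key hex bytes bb 0b a7 b1 5e 67 is 6 bytes > B = 3, so hash it first: H(key) = c0 23, then zero-pad to 3 bytes: K' = c0 23 00.
K' ⊕ ipad = f6 15 36.
Inner input = f6 15 36 ∥ 7d 15 6a.
Inner hash: even-index sum = 321 mod 256 = 65; odd-index sum = 252 mod 256 = 252 → 41 fc.

41fc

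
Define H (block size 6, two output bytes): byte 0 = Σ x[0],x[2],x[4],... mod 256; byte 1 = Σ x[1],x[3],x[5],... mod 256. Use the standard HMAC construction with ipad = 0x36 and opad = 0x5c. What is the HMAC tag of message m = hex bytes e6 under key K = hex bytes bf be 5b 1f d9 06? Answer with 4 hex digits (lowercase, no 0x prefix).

Key hex bytes bf be 5b 1f d9 06 is exactly B = 6 bytes: K' = bf be 5b 1f d9 06.
K' ⊕ ipad = 89 88 6d 29 ef 30.  K' ⊕ opad = e3 e2 07 43 85 5a.
Inner input = (K'⊕ipad) ∥ m = 89 88 6d 29 ef 30 ∥ e6.
Inner hash: even-index sum = 715 mod 256 = 203; odd-index sum = 225 mod 256 = 225 → cb e1.
Outer input = (K'⊕opad) ∥ inner = e3 e2 07 43 85 5a ∥ cb e1.
Outer hash (tag): even-index sum = 570 mod 256 = 58; odd-index sum = 608 mod 256 = 96 → 3a 60.

3a60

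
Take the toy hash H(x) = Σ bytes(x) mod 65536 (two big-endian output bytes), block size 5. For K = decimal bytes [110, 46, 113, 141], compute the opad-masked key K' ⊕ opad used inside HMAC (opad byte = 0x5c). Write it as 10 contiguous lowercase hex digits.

Key decimal bytes [110, 46, 113, 141] = 6e 2e 71 8d is 4 bytes ≤ B = 5; zero-pad to 5 bytes: K' = 6e 2e 71 8d 00.
XOR each byte with 0x5c: 6e⊕5c=32, 2e⊕5c=72, 71⊕5c=2d, 8d⊕5c=d1, 00⊕5c=5c.

32722dd15c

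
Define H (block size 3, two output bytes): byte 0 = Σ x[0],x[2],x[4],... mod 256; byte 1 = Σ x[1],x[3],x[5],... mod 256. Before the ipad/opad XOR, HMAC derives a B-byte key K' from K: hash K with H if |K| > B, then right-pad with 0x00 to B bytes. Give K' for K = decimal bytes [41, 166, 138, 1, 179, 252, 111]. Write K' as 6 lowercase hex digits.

|K| = 7 > B = 3, so first hash the key.
H(K): even-index sum = 469 mod 256 = 213; odd-index sum = 419 mod 256 = 163 → d5 a3.
Zero-pad H(K) = d5 a3 to 3 bytes: K' = d5 a3 00.

d5a300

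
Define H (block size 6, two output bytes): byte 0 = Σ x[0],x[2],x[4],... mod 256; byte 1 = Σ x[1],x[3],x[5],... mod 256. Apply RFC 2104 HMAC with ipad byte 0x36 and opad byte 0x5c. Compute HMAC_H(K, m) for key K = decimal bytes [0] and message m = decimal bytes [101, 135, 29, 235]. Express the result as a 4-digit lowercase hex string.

3828

Key decimal bytes [0] = 00 is 1 byte ≤ B = 6; zero-pad to 6 bytes: K' = 00 00 00 00 00 00.
K' ⊕ ipad = 36 36 36 36 36 36.  K' ⊕ opad = 5c 5c 5c 5c 5c 5c.
Inner input = (K'⊕ipad) ∥ m = 36 36 36 36 36 36 ∥ 65 87 1d eb.
Inner hash: even-index sum = 292 mod 256 = 36; odd-index sum = 532 mod 256 = 20 → 24 14.
Outer input = (K'⊕opad) ∥ inner = 5c 5c 5c 5c 5c 5c ∥ 24 14.
Outer hash (tag): even-index sum = 312 mod 256 = 56; odd-index sum = 296 mod 256 = 40 → 38 28.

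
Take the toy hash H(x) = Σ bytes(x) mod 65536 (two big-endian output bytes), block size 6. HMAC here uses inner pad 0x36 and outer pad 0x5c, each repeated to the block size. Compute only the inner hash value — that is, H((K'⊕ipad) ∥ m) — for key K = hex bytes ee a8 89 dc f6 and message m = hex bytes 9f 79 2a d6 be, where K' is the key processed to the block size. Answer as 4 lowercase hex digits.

06eb

Key hex bytes ee a8 89 dc f6 is 5 bytes ≤ B = 6; zero-pad to 6 bytes: K' = ee a8 89 dc f6 00.
K' ⊕ ipad = d8 9e bf ea c0 36.
Inner input = d8 9e bf ea c0 36 ∥ 9f 79 2a d6 be.
Inner hash: sum = 216+158+191+234+192+54+159+121+42+214+190 = 1771 → 06 eb.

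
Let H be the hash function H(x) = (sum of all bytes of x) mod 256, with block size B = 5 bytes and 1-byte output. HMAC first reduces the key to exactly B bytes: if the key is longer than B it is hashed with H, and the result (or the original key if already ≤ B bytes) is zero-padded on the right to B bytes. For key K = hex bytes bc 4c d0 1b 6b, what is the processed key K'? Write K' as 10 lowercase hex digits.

Key hex bytes bc 4c d0 1b 6b is exactly B = 5 bytes: K' = bc 4c d0 1b 6b.

bc4cd01b6b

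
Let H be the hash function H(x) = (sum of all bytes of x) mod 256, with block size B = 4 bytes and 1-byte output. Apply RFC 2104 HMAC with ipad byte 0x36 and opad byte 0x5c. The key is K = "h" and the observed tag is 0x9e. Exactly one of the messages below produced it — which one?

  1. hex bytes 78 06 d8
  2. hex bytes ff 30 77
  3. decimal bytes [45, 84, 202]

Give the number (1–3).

Key "h" = 68 is 1 byte ≤ B = 4; zero-pad to 4 bytes: K' = 68 00 00 00.
K' ⊕ ipad = 5e 36 36 36; K' ⊕ opad = 34 5c 5c 5c.
m1: inner = H(5e 36 36 36 78 06 d8) = 56; tag = H(34 5c 5c 5c 56) = 9e ← matches
m2: inner = H(5e 36 36 36 ff 30 77) = a6; tag = H(34 5c 5c 5c a6) = ee
m3: inner = H(5e 36 36 36 2d 54 ca) = 4b; tag = H(34 5c 5c 5c 4b) = 93

1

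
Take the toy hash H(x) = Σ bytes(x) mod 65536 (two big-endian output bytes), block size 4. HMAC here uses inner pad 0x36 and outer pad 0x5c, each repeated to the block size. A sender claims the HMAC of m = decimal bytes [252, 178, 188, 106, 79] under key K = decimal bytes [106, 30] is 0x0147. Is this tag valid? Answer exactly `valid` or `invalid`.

Key decimal bytes [106, 30] = 6a 1e is 2 bytes ≤ B = 4; zero-pad to 4 bytes: K' = 6a 1e 00 00.
K' ⊕ ipad = 5c 28 36 36; K' ⊕ opad = 36 42 5c 5c.
Inner hash: sum = 92+40+54+54+252+178+188+106+79 = 1043 → 04 13.
Outer hash (recomputed tag): sum = 54+66+92+92+4+19 = 327 → 01 47.
Recomputed tag = 0147; claimed = 0147 → match.

valid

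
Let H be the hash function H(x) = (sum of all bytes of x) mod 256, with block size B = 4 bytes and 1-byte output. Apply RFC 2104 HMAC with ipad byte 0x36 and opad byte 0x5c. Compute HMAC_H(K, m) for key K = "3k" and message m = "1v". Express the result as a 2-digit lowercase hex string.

Key "3k" = 33 6b is 2 bytes ≤ B = 4; zero-pad to 4 bytes: K' = 33 6b 00 00.
K' ⊕ ipad = 05 5d 36 36.  K' ⊕ opad = 6f 37 5c 5c.
Inner input = (K'⊕ipad) ∥ m = 05 5d 36 36 ∥ 31 76.
Inner hash: sum = 5+93+54+54+49+118 = 373; mod 256 = 117 → 75.
Outer input = (K'⊕opad) ∥ inner = 6f 37 5c 5c ∥ 75.
Outer hash (tag): sum = 111+55+92+92+117 = 467; mod 256 = 211 → d3.

d3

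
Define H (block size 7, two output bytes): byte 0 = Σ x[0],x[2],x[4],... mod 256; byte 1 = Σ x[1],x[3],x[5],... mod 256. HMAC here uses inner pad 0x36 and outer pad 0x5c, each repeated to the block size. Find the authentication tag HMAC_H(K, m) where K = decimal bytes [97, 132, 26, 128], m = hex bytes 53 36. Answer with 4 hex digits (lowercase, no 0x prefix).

Key decimal bytes [97, 132, 26, 128] = 61 84 1a 80 is 4 bytes ≤ B = 7; zero-pad to 7 bytes: K' = 61 84 1a 80 00 00 00.
K' ⊕ ipad = 57 b2 2c b6 36 36 36.  K' ⊕ opad = 3d d8 46 dc 5c 5c 5c.
Inner input = (K'⊕ipad) ∥ m = 57 b2 2c b6 36 36 36 ∥ 53 36.
Inner hash: even-index sum = 293 mod 256 = 37; odd-index sum = 497 mod 256 = 241 → 25 f1.
Outer input = (K'⊕opad) ∥ inner = 3d d8 46 dc 5c 5c 5c ∥ 25 f1.
Outer hash (tag): even-index sum = 556 mod 256 = 44; odd-index sum = 565 mod 256 = 53 → 2c 35.

2c35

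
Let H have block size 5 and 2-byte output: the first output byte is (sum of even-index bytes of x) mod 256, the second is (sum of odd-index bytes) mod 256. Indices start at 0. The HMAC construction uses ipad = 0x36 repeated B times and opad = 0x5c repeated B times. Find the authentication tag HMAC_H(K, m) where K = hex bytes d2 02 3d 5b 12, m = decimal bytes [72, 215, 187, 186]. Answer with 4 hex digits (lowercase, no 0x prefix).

e109

Key hex bytes d2 02 3d 5b 12 is exactly B = 5 bytes: K' = d2 02 3d 5b 12.
K' ⊕ ipad = e4 34 0b 6d 24.  K' ⊕ opad = 8e 5e 61 07 4e.
Inner input = (K'⊕ipad) ∥ m = e4 34 0b 6d 24 ∥ 48 d7 bb ba.
Inner hash: even-index sum = 676 mod 256 = 164; odd-index sum = 420 mod 256 = 164 → a4 a4.
Outer input = (K'⊕opad) ∥ inner = 8e 5e 61 07 4e ∥ a4 a4.
Outer hash (tag): even-index sum = 481 mod 256 = 225; odd-index sum = 265 mod 256 = 9 → e1 09.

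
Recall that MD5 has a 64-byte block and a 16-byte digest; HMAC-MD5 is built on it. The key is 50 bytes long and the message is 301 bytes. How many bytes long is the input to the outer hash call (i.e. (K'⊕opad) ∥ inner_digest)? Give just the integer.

Key is 50 ≤ 64 bytes, zero-padded: |K'| = 64.
Outer input = (K'⊕opad) ∥ H(inner) → 64 + 16 = 80 bytes.

80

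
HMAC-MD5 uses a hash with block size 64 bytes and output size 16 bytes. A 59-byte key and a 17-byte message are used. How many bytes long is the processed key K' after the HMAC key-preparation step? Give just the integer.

Key is 59 ≤ 64 bytes, zero-padded: |K'| = 64.

64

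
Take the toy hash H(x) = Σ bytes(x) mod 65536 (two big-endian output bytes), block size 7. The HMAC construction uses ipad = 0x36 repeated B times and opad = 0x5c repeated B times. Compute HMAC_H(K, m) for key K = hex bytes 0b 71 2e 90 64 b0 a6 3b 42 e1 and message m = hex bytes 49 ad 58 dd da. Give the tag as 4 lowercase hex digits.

02df

Key hex bytes 0b 71 2e 90 64 b0 a6 3b 42 e1 is 10 bytes > B = 7, so hash it first: H(key) = 04 52, then zero-pad to 7 bytes: K' = 04 52 00 00 00 00 00.
K' ⊕ ipad = 32 64 36 36 36 36 36.  K' ⊕ opad = 58 0e 5c 5c 5c 5c 5c.
Inner input = (K'⊕ipad) ∥ m = 32 64 36 36 36 36 36 ∥ 49 ad 58 dd da.
Inner hash: sum = 50+100+54+54+54+54+54+73+173+88+221+218 = 1193 → 04 a9.
Outer input = (K'⊕opad) ∥ inner = 58 0e 5c 5c 5c 5c 5c ∥ 04 a9.
Outer hash (tag): sum = 88+14+92+92+92+92+92+4+169 = 735 → 02 df.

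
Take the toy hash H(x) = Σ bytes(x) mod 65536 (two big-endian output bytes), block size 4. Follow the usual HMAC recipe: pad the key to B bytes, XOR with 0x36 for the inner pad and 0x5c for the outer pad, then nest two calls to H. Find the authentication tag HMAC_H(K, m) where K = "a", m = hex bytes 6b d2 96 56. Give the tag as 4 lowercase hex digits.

0176

Key "a" = 61 is 1 byte ≤ B = 4; zero-pad to 4 bytes: K' = 61 00 00 00.
K' ⊕ ipad = 57 36 36 36.  K' ⊕ opad = 3d 5c 5c 5c.
Inner input = (K'⊕ipad) ∥ m = 57 36 36 36 ∥ 6b d2 96 56.
Inner hash: sum = 87+54+54+54+107+210+150+86 = 802 → 03 22.
Outer input = (K'⊕opad) ∥ inner = 3d 5c 5c 5c ∥ 03 22.
Outer hash (tag): sum = 61+92+92+92+3+34 = 374 → 01 76.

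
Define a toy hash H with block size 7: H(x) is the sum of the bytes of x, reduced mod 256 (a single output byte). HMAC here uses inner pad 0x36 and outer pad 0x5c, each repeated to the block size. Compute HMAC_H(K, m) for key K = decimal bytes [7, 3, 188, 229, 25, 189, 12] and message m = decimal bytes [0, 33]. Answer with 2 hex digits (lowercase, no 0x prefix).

Key decimal bytes [7, 3, 188, 229, 25, 189, 12] = 07 03 bc e5 19 bd 0c is exactly B = 7 bytes: K' = 07 03 bc e5 19 bd 0c.
K' ⊕ ipad = 31 35 8a d3 2f 8b 3a.  K' ⊕ opad = 5b 5f e0 b9 45 e1 50.
Inner input = (K'⊕ipad) ∥ m = 31 35 8a d3 2f 8b 3a ∥ 00 21.
Inner hash: sum = 49+53+138+211+47+139+58+0+33 = 728; mod 256 = 216 → d8.
Outer input = (K'⊕opad) ∥ inner = 5b 5f e0 b9 45 e1 50 ∥ d8.
Outer hash (tag): sum = 91+95+224+185+69+225+80+216 = 1185; mod 256 = 161 → a1.

a1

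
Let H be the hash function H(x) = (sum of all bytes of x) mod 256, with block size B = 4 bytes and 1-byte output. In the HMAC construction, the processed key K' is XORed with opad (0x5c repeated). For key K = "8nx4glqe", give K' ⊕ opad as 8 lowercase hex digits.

Key "8nx4glqe" = 38 6e 78 34 67 6c 71 65 is 8 bytes > B = 4, so hash it first: H(key) = fb, then zero-pad to 4 bytes: K' = fb 00 00 00.
XOR each byte with 0x5c: fb⊕5c=a7, 00⊕5c=5c, 00⊕5c=5c, 00⊕5c=5c.

a75c5c5c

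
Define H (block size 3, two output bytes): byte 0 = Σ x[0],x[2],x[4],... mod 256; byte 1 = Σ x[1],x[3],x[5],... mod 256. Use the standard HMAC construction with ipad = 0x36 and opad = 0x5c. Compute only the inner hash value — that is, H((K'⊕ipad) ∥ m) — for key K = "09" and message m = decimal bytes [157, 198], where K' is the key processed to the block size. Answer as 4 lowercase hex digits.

02ac

Key "09" = 30 39 is 2 bytes ≤ B = 3; zero-pad to 3 bytes: K' = 30 39 00.
K' ⊕ ipad = 06 0f 36.
Inner input = 06 0f 36 ∥ 9d c6.
Inner hash: even-index sum = 258 mod 256 = 2; odd-index sum = 172 mod 256 = 172 → 02 ac.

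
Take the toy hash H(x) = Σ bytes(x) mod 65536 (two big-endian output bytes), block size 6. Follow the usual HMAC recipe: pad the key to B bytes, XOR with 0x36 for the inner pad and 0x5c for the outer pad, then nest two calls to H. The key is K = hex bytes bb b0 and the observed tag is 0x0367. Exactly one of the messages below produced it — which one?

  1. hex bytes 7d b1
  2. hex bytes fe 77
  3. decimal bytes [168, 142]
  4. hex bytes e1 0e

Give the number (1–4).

3

Key hex bytes bb b0 is 2 bytes ≤ B = 6; zero-pad to 6 bytes: K' = bb b0 00 00 00 00.
K' ⊕ ipad = 8d 86 36 36 36 36; K' ⊕ opad = e7 ec 5c 5c 5c 5c.
m1: inner = H(8d 86 36 36 36 36 7d b1) = 03 19; tag = H(e7 ec 5c 5c 5c 5c 03 19) = 035f
m2: inner = H(8d 86 36 36 36 36 fe 77) = 03 60; tag = H(e7 ec 5c 5c 5c 5c 03 60) = 03a6
m3: inner = H(8d 86 36 36 36 36 a8 8e) = 03 21; tag = H(e7 ec 5c 5c 5c 5c 03 21) = 0367 ← matches
m4: inner = H(8d 86 36 36 36 36 e1 0e) = 02 da; tag = H(e7 ec 5c 5c 5c 5c 02 da) = 041f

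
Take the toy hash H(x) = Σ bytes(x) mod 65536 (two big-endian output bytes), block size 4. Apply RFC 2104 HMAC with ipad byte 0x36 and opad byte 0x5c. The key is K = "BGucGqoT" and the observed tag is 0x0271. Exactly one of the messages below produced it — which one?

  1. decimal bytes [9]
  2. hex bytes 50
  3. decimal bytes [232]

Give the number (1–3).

2

Key "BGucGqoT" = 42 47 75 63 47 71 6f 54 is 8 bytes > B = 4, so hash it first: H(key) = 02 dc, then zero-pad to 4 bytes: K' = 02 dc 00 00.
K' ⊕ ipad = 34 ea 36 36; K' ⊕ opad = 5e 80 5c 5c.
m1: inner = H(34 ea 36 36 09) = 01 93; tag = H(5e 80 5c 5c 01 93) = 022a
m2: inner = H(34 ea 36 36 50) = 01 da; tag = H(5e 80 5c 5c 01 da) = 0271 ← matches
m3: inner = H(34 ea 36 36 e8) = 02 72; tag = H(5e 80 5c 5c 02 72) = 020a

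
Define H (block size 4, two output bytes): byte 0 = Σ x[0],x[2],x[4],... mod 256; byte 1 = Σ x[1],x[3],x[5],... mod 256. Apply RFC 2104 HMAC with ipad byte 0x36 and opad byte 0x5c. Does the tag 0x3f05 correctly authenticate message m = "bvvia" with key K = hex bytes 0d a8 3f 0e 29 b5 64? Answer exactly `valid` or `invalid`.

valid

Key hex bytes 0d a8 3f 0e 29 b5 64 is 7 bytes > B = 4, so hash it first: H(key) = d9 6b, then zero-pad to 4 bytes: K' = d9 6b 00 00.
K' ⊕ ipad = ef 5d 36 36; K' ⊕ opad = 85 37 5c 5c.
Inner hash: even-index sum = 606 mod 256 = 94; odd-index sum = 370 mod 256 = 114 → 5e 72.
Outer hash (recomputed tag): even-index sum = 319 mod 256 = 63; odd-index sum = 261 mod 256 = 5 → 3f 05.
Recomputed tag = 3f05; claimed = 3f05 → match.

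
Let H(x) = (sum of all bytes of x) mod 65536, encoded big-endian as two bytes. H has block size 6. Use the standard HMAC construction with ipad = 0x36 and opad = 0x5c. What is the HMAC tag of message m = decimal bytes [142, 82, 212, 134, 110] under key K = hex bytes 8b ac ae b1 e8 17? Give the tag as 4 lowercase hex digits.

Key hex bytes 8b ac ae b1 e8 17 is exactly B = 6 bytes: K' = 8b ac ae b1 e8 17.
K' ⊕ ipad = bd 9a 98 87 de 21.  K' ⊕ opad = d7 f0 f2 ed b4 4b.
Inner input = (K'⊕ipad) ∥ m = bd 9a 98 87 de 21 ∥ 8e 52 d4 86 6e.
Inner hash: sum = 189+154+152+135+222+33+142+82+212+134+110 = 1565 → 06 1d.
Outer input = (K'⊕opad) ∥ inner = d7 f0 f2 ed b4 4b ∥ 06 1d.
Outer hash (tag): sum = 215+240+242+237+180+75+6+29 = 1224 → 04 c8.

04c8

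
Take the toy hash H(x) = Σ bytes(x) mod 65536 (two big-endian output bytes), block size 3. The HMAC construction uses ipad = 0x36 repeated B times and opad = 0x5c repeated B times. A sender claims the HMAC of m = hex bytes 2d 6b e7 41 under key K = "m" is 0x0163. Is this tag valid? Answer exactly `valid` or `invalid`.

invalid

Key "m" = 6d is 1 byte ≤ B = 3; zero-pad to 3 bytes: K' = 6d 00 00.
K' ⊕ ipad = 5b 36 36; K' ⊕ opad = 31 5c 5c.
Inner hash: sum = 91+54+54+45+107+231+65 = 647 → 02 87.
Outer hash (recomputed tag): sum = 49+92+92+2+135 = 370 → 01 72.
Recomputed tag = 0172; claimed = 0163 → mismatch.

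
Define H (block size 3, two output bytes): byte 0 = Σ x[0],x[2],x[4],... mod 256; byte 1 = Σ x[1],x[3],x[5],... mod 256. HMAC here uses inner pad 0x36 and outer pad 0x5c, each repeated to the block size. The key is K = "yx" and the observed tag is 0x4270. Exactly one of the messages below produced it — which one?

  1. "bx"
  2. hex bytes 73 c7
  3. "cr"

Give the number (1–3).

Key "yx" = 79 78 is 2 bytes ≤ B = 3; zero-pad to 3 bytes: K' = 79 78 00.
K' ⊕ ipad = 4f 4e 36; K' ⊕ opad = 25 24 5c.
m1: inner = H(4f 4e 36 62 78) = fd b0; tag = H(25 24 5c fd b0) = 3121
m2: inner = H(4f 4e 36 73 c7) = 4c c1; tag = H(25 24 5c 4c c1) = 4270 ← matches
m3: inner = H(4f 4e 36 63 72) = f7 b1; tag = H(25 24 5c f7 b1) = 321b

2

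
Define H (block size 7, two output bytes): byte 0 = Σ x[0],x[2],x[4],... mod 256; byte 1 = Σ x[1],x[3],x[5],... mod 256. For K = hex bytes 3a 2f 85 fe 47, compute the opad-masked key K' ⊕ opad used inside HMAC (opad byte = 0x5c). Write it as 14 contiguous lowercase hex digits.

6673d9a21b5c5c

Key hex bytes 3a 2f 85 fe 47 is 5 bytes ≤ B = 7; zero-pad to 7 bytes: K' = 3a 2f 85 fe 47 00 00.
XOR each byte with 0x5c: 3a⊕5c=66, 2f⊕5c=73, 85⊕5c=d9, fe⊕5c=a2, 47⊕5c=1b, 00⊕5c=5c, 00⊕5c=5c.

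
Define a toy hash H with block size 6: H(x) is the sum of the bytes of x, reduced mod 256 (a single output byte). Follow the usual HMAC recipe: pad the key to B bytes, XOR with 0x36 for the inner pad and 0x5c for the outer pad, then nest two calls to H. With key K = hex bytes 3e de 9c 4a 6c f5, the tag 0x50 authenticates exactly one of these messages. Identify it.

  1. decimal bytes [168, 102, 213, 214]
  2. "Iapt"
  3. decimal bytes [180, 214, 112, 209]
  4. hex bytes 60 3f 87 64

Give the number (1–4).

Key hex bytes 3e de 9c 4a 6c f5 is exactly B = 6 bytes: K' = 3e de 9c 4a 6c f5.
K' ⊕ ipad = 08 e8 aa 7c 5a c3; K' ⊕ opad = 62 82 c0 16 30 a9.
m1: inner = H(08 e8 aa 7c 5a c3 a8 66 d5 d6) = ec; tag = H(62 82 c0 16 30 a9 ec) = 7f
m2: inner = H(08 e8 aa 7c 5a c3 49 61 70 74) = c1; tag = H(62 82 c0 16 30 a9 c1) = 54
m3: inner = H(08 e8 aa 7c 5a c3 b4 d6 70 d1) = fe; tag = H(62 82 c0 16 30 a9 fe) = 91
m4: inner = H(08 e8 aa 7c 5a c3 60 3f 87 64) = bd; tag = H(62 82 c0 16 30 a9 bd) = 50 ← matches

4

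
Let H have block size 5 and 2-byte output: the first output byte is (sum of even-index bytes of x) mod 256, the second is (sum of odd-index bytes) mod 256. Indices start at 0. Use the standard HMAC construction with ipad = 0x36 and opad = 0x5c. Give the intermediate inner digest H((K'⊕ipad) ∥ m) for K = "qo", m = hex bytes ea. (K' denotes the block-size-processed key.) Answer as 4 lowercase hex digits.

Key "qo" = 71 6f is 2 bytes ≤ B = 5; zero-pad to 5 bytes: K' = 71 6f 00 00 00.
K' ⊕ ipad = 47 59 36 36 36.
Inner input = 47 59 36 36 36 ∥ ea.
Inner hash: even-index sum = 179 mod 256 = 179; odd-index sum = 377 mod 256 = 121 → b3 79.

b379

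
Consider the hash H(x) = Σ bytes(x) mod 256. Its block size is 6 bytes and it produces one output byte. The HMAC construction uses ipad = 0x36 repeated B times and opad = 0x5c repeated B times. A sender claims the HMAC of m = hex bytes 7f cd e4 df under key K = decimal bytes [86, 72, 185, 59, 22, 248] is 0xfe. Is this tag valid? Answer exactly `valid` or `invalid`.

Key decimal bytes [86, 72, 185, 59, 22, 248] = 56 48 b9 3b 16 f8 is exactly B = 6 bytes: K' = 56 48 b9 3b 16 f8.
K' ⊕ ipad = 60 7e 8f 0d 20 ce; K' ⊕ opad = 0a 14 e5 67 4a a4.
Inner hash: sum = 96+126+143+13+32+206+127+205+228+223 = 1399; mod 256 = 119 → 77.
Outer hash (recomputed tag): sum = 10+20+229+103+74+164+119 = 719; mod 256 = 207 → cf.
Recomputed tag = cf; claimed = fe → mismatch.

invalid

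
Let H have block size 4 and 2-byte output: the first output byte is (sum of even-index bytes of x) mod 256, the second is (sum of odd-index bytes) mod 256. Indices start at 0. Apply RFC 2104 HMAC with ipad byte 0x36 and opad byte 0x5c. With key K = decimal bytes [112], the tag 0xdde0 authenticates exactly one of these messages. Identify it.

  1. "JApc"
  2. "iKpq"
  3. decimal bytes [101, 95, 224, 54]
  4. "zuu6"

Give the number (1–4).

Key decimal bytes [112] = 70 is 1 byte ≤ B = 4; zero-pad to 4 bytes: K' = 70 00 00 00.
K' ⊕ ipad = 46 36 36 36; K' ⊕ opad = 2c 5c 5c 5c.
m1: inner = H(46 36 36 36 4a 41 70 63) = 36 10; tag = H(2c 5c 5c 5c 36 10) = bec8
m2: inner = H(46 36 36 36 69 4b 70 71) = 55 28; tag = H(2c 5c 5c 5c 55 28) = dde0 ← matches
m3: inner = H(46 36 36 36 65 5f e0 36) = c1 01; tag = H(2c 5c 5c 5c c1 01) = 49b9
m4: inner = H(46 36 36 36 7a 75 75 36) = 6b 17; tag = H(2c 5c 5c 5c 6b 17) = f3cf

2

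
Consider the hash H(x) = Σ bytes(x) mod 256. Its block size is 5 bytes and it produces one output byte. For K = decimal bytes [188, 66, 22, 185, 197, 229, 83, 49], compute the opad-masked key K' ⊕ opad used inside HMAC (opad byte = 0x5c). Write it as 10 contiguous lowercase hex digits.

Key decimal bytes [188, 66, 22, 185, 197, 229, 83, 49] = bc 42 16 b9 c5 e5 53 31 is 8 bytes > B = 5, so hash it first: H(key) = fb, then zero-pad to 5 bytes: K' = fb 00 00 00 00.
XOR each byte with 0x5c: fb⊕5c=a7, 00⊕5c=5c, 00⊕5c=5c, 00⊕5c=5c, 00⊕5c=5c.

a75c5c5c5c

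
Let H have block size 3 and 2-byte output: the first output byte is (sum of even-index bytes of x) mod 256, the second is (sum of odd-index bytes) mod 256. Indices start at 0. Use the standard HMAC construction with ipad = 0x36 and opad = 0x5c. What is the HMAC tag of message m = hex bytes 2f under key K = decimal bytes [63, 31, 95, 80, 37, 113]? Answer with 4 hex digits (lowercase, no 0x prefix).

00e7

Key decimal bytes [63, 31, 95, 80, 37, 113] = 3f 1f 5f 50 25 71 is 6 bytes > B = 3, so hash it first: H(key) = c3 e0, then zero-pad to 3 bytes: K' = c3 e0 00.
K' ⊕ ipad = f5 d6 36.  K' ⊕ opad = 9f bc 5c.
Inner input = (K'⊕ipad) ∥ m = f5 d6 36 ∥ 2f.
Inner hash: even-index sum = 299 mod 256 = 43; odd-index sum = 261 mod 256 = 5 → 2b 05.
Outer input = (K'⊕opad) ∥ inner = 9f bc 5c ∥ 2b 05.
Outer hash (tag): even-index sum = 256 mod 256 = 0; odd-index sum = 231 mod 256 = 231 → 00 e7.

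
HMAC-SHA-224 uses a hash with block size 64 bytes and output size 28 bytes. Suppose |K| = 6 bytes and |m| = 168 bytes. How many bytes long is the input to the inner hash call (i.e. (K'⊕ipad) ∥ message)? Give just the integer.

232

Key is 6 ≤ 64 bytes, zero-padded: |K'| = 64.
Inner input = (K'⊕ipad) ∥ m → 64 + 168 = 232 bytes.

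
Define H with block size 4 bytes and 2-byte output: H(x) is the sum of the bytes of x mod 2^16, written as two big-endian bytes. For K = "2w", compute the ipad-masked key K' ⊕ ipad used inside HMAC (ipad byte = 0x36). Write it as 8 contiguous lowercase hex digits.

04413636

Key "2w" = 32 77 is 2 bytes ≤ B = 4; zero-pad to 4 bytes: K' = 32 77 00 00.
XOR each byte with 0x36: 32⊕36=04, 77⊕36=41, 00⊕36=36, 00⊕36=36.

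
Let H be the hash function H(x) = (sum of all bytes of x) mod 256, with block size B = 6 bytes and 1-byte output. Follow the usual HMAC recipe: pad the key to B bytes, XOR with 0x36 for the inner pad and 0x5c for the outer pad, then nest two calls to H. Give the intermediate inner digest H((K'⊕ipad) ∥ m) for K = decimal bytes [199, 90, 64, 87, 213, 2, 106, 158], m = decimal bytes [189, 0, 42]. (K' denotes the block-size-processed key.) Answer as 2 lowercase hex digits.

Key decimal bytes [199, 90, 64, 87, 213, 2, 106, 158] = c7 5a 40 57 d5 02 6a 9e is 8 bytes > B = 6, so hash it first: H(key) = 97, then zero-pad to 6 bytes: K' = 97 00 00 00 00 00.
K' ⊕ ipad = a1 36 36 36 36 36.
Inner input = a1 36 36 36 36 36 ∥ bd 00 2a.
Inner hash: sum = 161+54+54+54+54+54+189+0+42 = 662; mod 256 = 150 → 96.

96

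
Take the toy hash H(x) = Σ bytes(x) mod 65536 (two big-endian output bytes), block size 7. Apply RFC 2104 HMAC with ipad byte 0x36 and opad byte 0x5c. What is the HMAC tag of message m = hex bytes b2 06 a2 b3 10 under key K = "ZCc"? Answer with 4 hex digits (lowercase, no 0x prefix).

0203

Key "ZCc" = 5a 43 63 is 3 bytes ≤ B = 7; zero-pad to 7 bytes: K' = 5a 43 63 00 00 00 00.
K' ⊕ ipad = 6c 75 55 36 36 36 36.  K' ⊕ opad = 06 1f 3f 5c 5c 5c 5c.
Inner input = (K'⊕ipad) ∥ m = 6c 75 55 36 36 36 36 ∥ b2 06 a2 b3 10.
Inner hash: sum = 108+117+85+54+54+54+54+178+6+162+179+16 = 1067 → 04 2b.
Outer input = (K'⊕opad) ∥ inner = 06 1f 3f 5c 5c 5c 5c ∥ 04 2b.
Outer hash (tag): sum = 6+31+63+92+92+92+92+4+43 = 515 → 02 03.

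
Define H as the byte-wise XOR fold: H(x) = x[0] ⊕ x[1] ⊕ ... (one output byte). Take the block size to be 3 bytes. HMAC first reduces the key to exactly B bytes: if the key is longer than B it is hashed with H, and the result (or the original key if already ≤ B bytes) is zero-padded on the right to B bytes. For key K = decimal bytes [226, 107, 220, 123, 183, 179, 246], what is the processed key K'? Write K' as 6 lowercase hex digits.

|K| = 7 > B = 3, so first hash the key.
H(K): XOR e2⊕6b⊕dc⊕7b⊕b7⊕b3⊕f6 = dc.
Zero-pad H(K) = dc to 3 bytes: K' = dc 00 00.

dc0000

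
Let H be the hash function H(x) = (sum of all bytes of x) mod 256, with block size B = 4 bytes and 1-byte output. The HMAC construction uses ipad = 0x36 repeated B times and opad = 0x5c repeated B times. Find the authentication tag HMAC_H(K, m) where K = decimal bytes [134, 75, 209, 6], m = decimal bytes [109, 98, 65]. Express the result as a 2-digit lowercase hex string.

Key decimal bytes [134, 75, 209, 6] = 86 4b d1 06 is exactly B = 4 bytes: K' = 86 4b d1 06.
K' ⊕ ipad = b0 7d e7 30.  K' ⊕ opad = da 17 8d 5a.
Inner input = (K'⊕ipad) ∥ m = b0 7d e7 30 ∥ 6d 62 41.
Inner hash: sum = 176+125+231+48+109+98+65 = 852; mod 256 = 84 → 54.
Outer input = (K'⊕opad) ∥ inner = da 17 8d 5a ∥ 54.
Outer hash (tag): sum = 218+23+141+90+84 = 556; mod 256 = 44 → 2c.

2c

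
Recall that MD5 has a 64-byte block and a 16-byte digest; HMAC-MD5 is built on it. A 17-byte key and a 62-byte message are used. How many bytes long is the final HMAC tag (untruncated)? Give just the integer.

16

The tag is one MD5 digest: 16 bytes.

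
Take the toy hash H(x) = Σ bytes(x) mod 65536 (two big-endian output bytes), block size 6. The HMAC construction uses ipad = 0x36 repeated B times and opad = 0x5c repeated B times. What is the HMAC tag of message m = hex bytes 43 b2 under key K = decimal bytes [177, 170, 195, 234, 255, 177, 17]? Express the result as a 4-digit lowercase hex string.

Key decimal bytes [177, 170, 195, 234, 255, 177, 17] = b1 aa c3 ea ff b1 11 is 7 bytes > B = 6, so hash it first: H(key) = 04 c9, then zero-pad to 6 bytes: K' = 04 c9 00 00 00 00.
K' ⊕ ipad = 32 ff 36 36 36 36.  K' ⊕ opad = 58 95 5c 5c 5c 5c.
Inner input = (K'⊕ipad) ∥ m = 32 ff 36 36 36 36 ∥ 43 b2.
Inner hash: sum = 50+255+54+54+54+54+67+178 = 766 → 02 fe.
Outer input = (K'⊕opad) ∥ inner = 58 95 5c 5c 5c 5c ∥ 02 fe.
Outer hash (tag): sum = 88+149+92+92+92+92+2+254 = 861 → 03 5d.

035d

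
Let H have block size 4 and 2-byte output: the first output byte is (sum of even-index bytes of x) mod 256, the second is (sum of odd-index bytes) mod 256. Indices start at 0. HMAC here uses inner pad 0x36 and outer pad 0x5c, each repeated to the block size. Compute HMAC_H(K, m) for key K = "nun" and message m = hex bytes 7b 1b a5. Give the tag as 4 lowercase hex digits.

3419

Key "nun" = 6e 75 6e is 3 bytes ≤ B = 4; zero-pad to 4 bytes: K' = 6e 75 6e 00.
K' ⊕ ipad = 58 43 58 36.  K' ⊕ opad = 32 29 32 5c.
Inner input = (K'⊕ipad) ∥ m = 58 43 58 36 ∥ 7b 1b a5.
Inner hash: even-index sum = 464 mod 256 = 208; odd-index sum = 148 mod 256 = 148 → d0 94.
Outer input = (K'⊕opad) ∥ inner = 32 29 32 5c ∥ d0 94.
Outer hash (tag): even-index sum = 308 mod 256 = 52; odd-index sum = 281 mod 256 = 25 → 34 19.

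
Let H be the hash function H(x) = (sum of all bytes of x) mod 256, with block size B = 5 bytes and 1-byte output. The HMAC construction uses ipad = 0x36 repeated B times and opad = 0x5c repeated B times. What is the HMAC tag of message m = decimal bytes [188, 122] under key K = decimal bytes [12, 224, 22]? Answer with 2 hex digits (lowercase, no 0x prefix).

e0

Key decimal bytes [12, 224, 22] = 0c e0 16 is 3 bytes ≤ B = 5; zero-pad to 5 bytes: K' = 0c e0 16 00 00.
K' ⊕ ipad = 3a d6 20 36 36.  K' ⊕ opad = 50 bc 4a 5c 5c.
Inner input = (K'⊕ipad) ∥ m = 3a d6 20 36 36 ∥ bc 7a.
Inner hash: sum = 58+214+32+54+54+188+122 = 722; mod 256 = 210 → d2.
Outer input = (K'⊕opad) ∥ inner = 50 bc 4a 5c 5c ∥ d2.
Outer hash (tag): sum = 80+188+74+92+92+210 = 736; mod 256 = 224 → e0.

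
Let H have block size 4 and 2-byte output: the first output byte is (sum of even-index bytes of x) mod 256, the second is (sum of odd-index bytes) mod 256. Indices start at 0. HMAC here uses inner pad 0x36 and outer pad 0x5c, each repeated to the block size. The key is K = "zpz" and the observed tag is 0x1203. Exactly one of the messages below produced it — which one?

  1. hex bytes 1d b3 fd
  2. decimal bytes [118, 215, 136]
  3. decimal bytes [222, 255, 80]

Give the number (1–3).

Key "zpz" = 7a 70 7a is 3 bytes ≤ B = 4; zero-pad to 4 bytes: K' = 7a 70 7a 00.
K' ⊕ ipad = 4c 46 4c 36; K' ⊕ opad = 26 2c 26 5c.
m1: inner = H(4c 46 4c 36 1d b3 fd) = b2 2f; tag = H(26 2c 26 5c b2 2f) = feb7
m2: inner = H(4c 46 4c 36 76 d7 88) = 96 53; tag = H(26 2c 26 5c 96 53) = e2db
m3: inner = H(4c 46 4c 36 de ff 50) = c6 7b; tag = H(26 2c 26 5c c6 7b) = 1203 ← matches

3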